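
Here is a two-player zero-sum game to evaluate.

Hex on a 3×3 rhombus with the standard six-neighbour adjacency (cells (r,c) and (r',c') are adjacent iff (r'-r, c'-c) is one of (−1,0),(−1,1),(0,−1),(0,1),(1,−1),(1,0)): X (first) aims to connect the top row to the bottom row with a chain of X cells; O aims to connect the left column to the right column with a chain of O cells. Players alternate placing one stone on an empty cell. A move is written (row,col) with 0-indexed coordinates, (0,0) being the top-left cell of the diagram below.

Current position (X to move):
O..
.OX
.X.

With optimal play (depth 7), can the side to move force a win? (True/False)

X winning at [O../.OX/.X.]: True

ply 1, X at O../.OX/.X. | (0,1)=-1→OX./.OX/.X.; (0,2)=+1→O.X/.OX/.X.*; (1,0)=-1→O../XOX/.X.; (2,0)=-1→O../.OX/XX.; (2,2)=-1→O../.OX/.XX
ply 2: O.X/.OX/.X. is terminal -1 (O); from O../.OX/.X. depth 7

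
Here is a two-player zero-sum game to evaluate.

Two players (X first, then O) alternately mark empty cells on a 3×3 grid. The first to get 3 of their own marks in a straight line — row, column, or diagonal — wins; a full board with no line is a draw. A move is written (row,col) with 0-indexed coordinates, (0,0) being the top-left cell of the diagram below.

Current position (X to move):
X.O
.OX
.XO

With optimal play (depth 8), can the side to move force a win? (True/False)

[X.O/.OX/.XO] X move#1: (0,1):-1/XXO/.OX/.XO, (1,0):-1/X.O/XOX/.XO, (2,0):+0/X.O/.OX/XXO*
[X.O/.OX/XXO] O move#2: (0,1):-1/XOO/.OX/XXO, (1,0):+0/X.O/OOX/XXO*
[X.O/OOX/XXO] X move#3: (0,1):+0/XXO/OOX/XXO*
[XXO/OOX/XXO] end (terminal +0, O#4); searched X.O/.OX/.XO to 8

X winning at [X.O/.OX/.XO]: False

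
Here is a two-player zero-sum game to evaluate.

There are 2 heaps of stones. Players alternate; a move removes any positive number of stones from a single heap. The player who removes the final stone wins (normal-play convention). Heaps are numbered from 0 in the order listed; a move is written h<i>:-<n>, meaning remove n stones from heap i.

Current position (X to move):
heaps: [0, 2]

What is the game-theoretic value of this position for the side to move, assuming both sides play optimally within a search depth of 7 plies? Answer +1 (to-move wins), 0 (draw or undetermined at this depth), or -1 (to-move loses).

value((0,2), X) = +1

p1 X@[(0,2)]: h1:-1[(0,1)]-1 h1:-2[(0,0)]+1*
p2 O@[(0,0)] terminal -1; root [(0,2)] d7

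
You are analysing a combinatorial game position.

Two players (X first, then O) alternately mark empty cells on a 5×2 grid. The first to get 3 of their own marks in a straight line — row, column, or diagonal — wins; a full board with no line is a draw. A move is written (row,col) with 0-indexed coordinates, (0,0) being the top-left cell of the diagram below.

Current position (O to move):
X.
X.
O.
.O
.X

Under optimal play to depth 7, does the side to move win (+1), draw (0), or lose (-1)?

value(X./X./O./.O/.X, O) = 0

ply 1, O at X./X./O./.O/.X | (0,1)=+0→XO/X./O./.O/.X*; (1,1)=+0→X./XO/O./.O/.X; (2,1)=+0→X./X./OO/.O/.X; (3,0)=+0→X./X./O./OO/.X; (4,0)=+0→X./X./O./.O/OX
ply 2, X at XO/X./O./.O/.X | (1,1)=+0→XO/XX/O./.O/.X*; (2,1)=+0→XO/X./OX/.O/.X; (3,0)=+0→XO/X./O./XO/.X; (4,0)=+0→XO/X./O./.O/XX
ply 3, O at XO/XX/O./.O/.X | (2,1)=+0→XO/XX/OO/.O/.X*; (3,0)=+0→XO/XX/O./OO/.X; (4,0)=+0→XO/XX/O./.O/OX
ply 4, X at XO/XX/OO/.O/.X | (3,0)=+0→XO/XX/OO/XO/.X*; (4,0)=+0→XO/XX/OO/.O/XX
ply 5, O at XO/XX/OO/XO/.X | (4,0)=+0→XO/XX/OO/XO/OX*
ply 6: XO/XX/OO/XO/OX is terminal +0 (X); from X./X./O./.O/.X depth 7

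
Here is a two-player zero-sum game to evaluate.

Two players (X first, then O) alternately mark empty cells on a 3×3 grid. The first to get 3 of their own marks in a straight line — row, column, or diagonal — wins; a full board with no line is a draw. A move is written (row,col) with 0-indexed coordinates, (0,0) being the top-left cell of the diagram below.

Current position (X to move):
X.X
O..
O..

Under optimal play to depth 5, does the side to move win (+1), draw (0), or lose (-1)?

value(X.X/O../O.., X) = +1

ply 1, X at X.X/O../O.. | (0,1)=+1→XXX/O../O..*; (1,1)=+1→X.X/OX./O..; (1,2)=+1→X.X/O.X/O..; (2,1)=+1→X.X/O../OX.; (2,2)=+1→X.X/O../O.X
ply 2: XXX/O../O.. is terminal -1 (O); from X.X/O../O.. depth 5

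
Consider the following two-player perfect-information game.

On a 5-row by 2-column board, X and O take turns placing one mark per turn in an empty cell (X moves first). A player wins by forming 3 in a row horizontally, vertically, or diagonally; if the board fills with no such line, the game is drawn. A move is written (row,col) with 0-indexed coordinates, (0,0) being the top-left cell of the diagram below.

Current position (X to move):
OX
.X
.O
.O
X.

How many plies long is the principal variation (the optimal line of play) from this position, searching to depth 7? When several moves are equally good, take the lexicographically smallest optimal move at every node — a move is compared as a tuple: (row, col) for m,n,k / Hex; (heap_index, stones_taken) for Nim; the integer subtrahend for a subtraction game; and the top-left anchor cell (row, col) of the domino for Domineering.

[OX/.X/.O/.O/X.] X move#1: (1,0):-1/OX/XX/.O/.O/X., (2,0):-1/OX/.X/XO/.O/X., (3,0):-1/OX/.X/.O/XO/X., (4,1):+0/OX/.X/.O/.O/XX*
[OX/.X/.O/.O/XX] O move#2: (1,0):+0/OX/OX/.O/.O/XX*, (2,0):+0/OX/.X/OO/.O/XX, (3,0):+0/OX/.X/.O/OO/XX
[OX/OX/.O/.O/XX] X move#3: (2,0):+0/OX/OX/XO/.O/XX*, (3,0):-1/OX/OX/.O/XO/XX
[OX/OX/XO/.O/XX] O move#4: (3,0):+0/OX/OX/XO/OO/XX*
[OX/OX/XO/OO/XX] end (terminal +0, X#5); searched OX/.X/.O/.O/X. to 7

PV length from [OX/.X/.O/.O/X.]: 4 plies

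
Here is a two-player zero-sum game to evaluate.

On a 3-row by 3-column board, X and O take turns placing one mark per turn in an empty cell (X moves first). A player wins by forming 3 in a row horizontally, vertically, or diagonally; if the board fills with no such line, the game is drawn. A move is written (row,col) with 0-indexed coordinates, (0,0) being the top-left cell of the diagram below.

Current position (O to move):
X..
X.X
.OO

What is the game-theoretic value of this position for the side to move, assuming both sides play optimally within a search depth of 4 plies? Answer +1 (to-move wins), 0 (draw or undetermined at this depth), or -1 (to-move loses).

value(X../X.X/.OO, O) = +1

[X../X.X/.OO] O move#1: (0,1):-1/XO./X.X/.OO, (0,2):-1/X.O/X.X/.OO, (1,1):-1/X../XOX/.OO, (2,0):+1/X../X.X/OOO*
[X../X.X/OOO] end (terminal -1, X#2); searched X../X.X/.OO to 4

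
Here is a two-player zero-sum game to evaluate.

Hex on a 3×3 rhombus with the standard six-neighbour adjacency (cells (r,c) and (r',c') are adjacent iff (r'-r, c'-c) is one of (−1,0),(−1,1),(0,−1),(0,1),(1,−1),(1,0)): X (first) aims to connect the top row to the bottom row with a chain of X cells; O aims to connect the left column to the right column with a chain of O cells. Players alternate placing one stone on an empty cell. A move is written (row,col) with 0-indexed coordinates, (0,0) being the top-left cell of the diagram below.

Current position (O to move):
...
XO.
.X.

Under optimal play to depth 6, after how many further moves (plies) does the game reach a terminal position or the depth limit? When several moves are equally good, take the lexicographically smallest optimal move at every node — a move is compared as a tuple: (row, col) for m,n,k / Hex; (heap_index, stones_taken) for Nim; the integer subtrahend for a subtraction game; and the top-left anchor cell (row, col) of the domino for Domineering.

[.../XO./.X.] O move#1: (0,0):+1/O../XO./.X.*, (0,1):+1/.O./XO./.X., (0,2):-1/..O/XO./.X., (1,2):-1/.../XOO/.X., (2,0):+1/.../XO./OX., (2,2):-1/.../XO./.XO
[O../XO./.X.] X move#2: (0,1):-1/OX./XO./.X.*, (0,2):-1/O.X/XO./.X., (1,2):-1/O../XOX/.X., (2,0):-1/O../XO./XX., (2,2):-1/O../XO./.XX
[OX./XO./.X.] O move#3: (0,2):-1/OXO/XO./.X., (1,2):-1/OX./XOO/.X., (2,0):+1/OX./XO./OX.*, (2,2):-1/OX./XO./.XO
[OX./XO./OX.] X move#4: (0,2):-1/OXX/XO./OX.*, (1,2):-1/OX./XOX/OX., (2,2):-1/OX./XO./OXX
[OXX/XO./OX.] O move#5: (1,2):+1/OXX/XOO/OX.*, (2,2):-1/OXX/XO./OXO
[OXX/XOO/OX.] end (terminal -1, X#6); searched .../XO./.X. to 6

PV length from [.../XO./.X.]: 5 plies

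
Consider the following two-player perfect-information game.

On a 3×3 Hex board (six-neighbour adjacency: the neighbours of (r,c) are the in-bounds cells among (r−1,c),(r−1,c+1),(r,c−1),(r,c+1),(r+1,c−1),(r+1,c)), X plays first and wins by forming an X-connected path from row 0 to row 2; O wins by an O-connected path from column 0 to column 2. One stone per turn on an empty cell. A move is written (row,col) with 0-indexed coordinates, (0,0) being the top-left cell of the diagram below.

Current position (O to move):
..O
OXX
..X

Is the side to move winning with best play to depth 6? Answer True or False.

ply 1, O at ..O/OXX/..X | (0,0)=-1→O.O/OXX/..X; (0,1)=+1→.OO/OXX/..X*; (2,0)=-1→..O/OXX/O.X; (2,1)=-1→..O/OXX/.OX
ply 2: .OO/OXX/..X is terminal -1 (X); from ..O/OXX/..X depth 6

O winning at [..O/OXX/..X]: True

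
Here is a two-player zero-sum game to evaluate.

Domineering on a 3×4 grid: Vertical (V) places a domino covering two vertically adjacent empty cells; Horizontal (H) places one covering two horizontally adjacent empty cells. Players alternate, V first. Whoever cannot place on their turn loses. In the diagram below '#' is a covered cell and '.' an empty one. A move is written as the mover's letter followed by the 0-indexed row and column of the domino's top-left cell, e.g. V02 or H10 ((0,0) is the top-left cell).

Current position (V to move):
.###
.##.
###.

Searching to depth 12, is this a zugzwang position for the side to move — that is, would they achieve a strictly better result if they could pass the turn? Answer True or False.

ply 1, V at .###/.##./###. | V00=+1→####/###./###.*; V13=+1→.###/.###/####
ply 2: ####/###./###. is terminal -1 (H); from .###/.##./###. depth 12
if V skipped the turn, H would face:
~ ply 1: .###/.##./###. is terminal -1 (H); from .###/.##./###. depth 12
compare (V): move=+1 vs pass=+1

zugzwang(.###/.##./###., V) = False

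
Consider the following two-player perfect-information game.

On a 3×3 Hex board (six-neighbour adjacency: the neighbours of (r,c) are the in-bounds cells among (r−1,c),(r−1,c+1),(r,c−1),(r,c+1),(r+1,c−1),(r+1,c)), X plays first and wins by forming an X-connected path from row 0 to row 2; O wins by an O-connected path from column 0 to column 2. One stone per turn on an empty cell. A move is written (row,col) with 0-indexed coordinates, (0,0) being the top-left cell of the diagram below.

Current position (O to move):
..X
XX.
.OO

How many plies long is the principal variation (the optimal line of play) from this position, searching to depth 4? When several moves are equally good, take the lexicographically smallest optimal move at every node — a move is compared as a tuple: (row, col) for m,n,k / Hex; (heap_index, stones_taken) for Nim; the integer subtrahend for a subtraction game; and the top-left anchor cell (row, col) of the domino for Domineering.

ply 1, O at ..X/XX./.OO | (0,0)=-1→O.X/XX./.OO; (0,1)=-1→.OX/XX./.OO; (1,2)=-1→..X/XXO/.OO; (2,0)=+1→..X/XX./OOO*
ply 2: ..X/XX./OOO is terminal -1 (X); from ..X/XX./.OO depth 4

PV length from [..X/XX./.OO]: 1 ply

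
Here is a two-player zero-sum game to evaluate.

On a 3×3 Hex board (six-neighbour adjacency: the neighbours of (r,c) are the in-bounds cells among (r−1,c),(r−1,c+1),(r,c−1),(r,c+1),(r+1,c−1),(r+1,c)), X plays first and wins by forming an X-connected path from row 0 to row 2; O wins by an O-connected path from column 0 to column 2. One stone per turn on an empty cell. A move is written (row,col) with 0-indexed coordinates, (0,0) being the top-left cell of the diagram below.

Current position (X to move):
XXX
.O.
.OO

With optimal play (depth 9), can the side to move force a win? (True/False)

X winning at [XXX/.O./.OO]: False

ply 1, X at XXX/.O./.OO | (1,0)=-1→XXX/XO./.OO*; (1,2)=-1→XXX/.OX/.OO; (2,0)=-1→XXX/.O./XOO
ply 2, O at XXX/XO./.OO | (1,2)=-1→XXX/XOO/.OO; (2,0)=+1→XXX/XO./OOO*
ply 3: XXX/XO./OOO is terminal -1 (X); from XXX/.O./.OO depth 9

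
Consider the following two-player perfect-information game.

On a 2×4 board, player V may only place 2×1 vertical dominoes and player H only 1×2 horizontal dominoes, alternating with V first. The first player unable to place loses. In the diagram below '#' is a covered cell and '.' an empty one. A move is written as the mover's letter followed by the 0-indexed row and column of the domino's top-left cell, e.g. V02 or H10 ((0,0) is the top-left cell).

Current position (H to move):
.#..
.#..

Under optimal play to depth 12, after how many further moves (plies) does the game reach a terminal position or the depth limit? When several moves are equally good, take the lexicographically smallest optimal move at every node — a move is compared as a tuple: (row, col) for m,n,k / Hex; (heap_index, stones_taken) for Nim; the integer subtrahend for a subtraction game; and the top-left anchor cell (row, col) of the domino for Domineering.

PV length from [.#../.#..]: 3 plies

ply 1, H at .#../.#.. | H02=+1→.###/.#..*; H12=+1→.#../.###
ply 2, V at .###/.#.. | V00=-1→####/##..*
ply 3, H at ####/##.. | H12=+1→####/####*
ply 4: ####/#### is terminal -1 (V); from .#../.#.. depth 12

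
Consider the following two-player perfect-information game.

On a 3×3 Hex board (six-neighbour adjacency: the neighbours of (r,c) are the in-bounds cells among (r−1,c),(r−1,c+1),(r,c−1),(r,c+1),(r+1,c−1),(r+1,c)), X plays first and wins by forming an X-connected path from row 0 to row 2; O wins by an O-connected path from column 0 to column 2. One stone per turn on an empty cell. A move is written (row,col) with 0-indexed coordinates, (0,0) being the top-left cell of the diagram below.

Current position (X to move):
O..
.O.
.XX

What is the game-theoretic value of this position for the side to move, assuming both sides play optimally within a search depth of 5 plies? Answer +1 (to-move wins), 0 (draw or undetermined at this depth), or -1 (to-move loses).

value(O../.O./.XX, X) = -1

ply 1, X at O../.O./.XX | (0,1)=-1→OX./.O./.XX*; (0,2)=-1→O.X/.O./.XX; (1,0)=-1→O../XO./.XX; (1,2)=-1→O../.OX/.XX; (2,0)=-1→O../.O./XXX
ply 2, O at OX./.O./.XX | (0,2)=+1→OXO/.O./.XX*; (1,0)=+1→OX./OO./.XX; (1,2)=+1→OX./.OO/.XX; (2,0)=+1→OX./.O./OXX
ply 3, X at OXO/.O./.XX | (1,0)=-1→OXO/XO./.XX*; (1,2)=-1→OXO/.OX/.XX; (2,0)=-1→OXO/.O./XXX
ply 4, O at OXO/XO./.XX | (1,2)=-1→OXO/XOO/.XX; (2,0)=+1→OXO/XO./OXX*
ply 5: OXO/XO./OXX is terminal -1 (X); from O../.O./.XX depth 5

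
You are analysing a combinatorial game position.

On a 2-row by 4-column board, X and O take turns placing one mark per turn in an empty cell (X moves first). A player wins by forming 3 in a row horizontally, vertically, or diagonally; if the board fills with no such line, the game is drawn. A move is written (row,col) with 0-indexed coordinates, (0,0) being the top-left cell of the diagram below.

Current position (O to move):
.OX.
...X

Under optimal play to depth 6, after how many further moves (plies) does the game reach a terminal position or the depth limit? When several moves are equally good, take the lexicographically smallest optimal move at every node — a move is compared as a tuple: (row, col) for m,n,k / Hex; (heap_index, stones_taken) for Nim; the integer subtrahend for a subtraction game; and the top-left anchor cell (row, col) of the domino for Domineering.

PV length from [.OX./...X]: 5 plies

ply 1, O at .OX./...X | (0,0)=+0→OOX./...X*; (0,3)=+0→.OXO/...X; (1,0)=+0→.OX./O..X; (1,1)=+0→.OX./.O.X; (1,2)=+0→.OX./..OX
ply 2, X at OOX./...X | (0,3)=+0→OOXX/...X*; (1,0)=+0→OOX./X..X; (1,1)=+0→OOX./.X.X; (1,2)=+0→OOX./..XX
ply 3, O at OOXX/...X | (1,0)=+0→OOXX/O..X*; (1,1)=+0→OOXX/.O.X; (1,2)=+0→OOXX/..OX
ply 4, X at OOXX/O..X | (1,1)=+0→OOXX/OX.X*; (1,2)=+0→OOXX/O.XX
ply 5, O at OOXX/OX.X | (1,2)=+0→OOXX/OXOX*
ply 6: OOXX/OXOX is terminal +0 (X); from .OX./...X depth 6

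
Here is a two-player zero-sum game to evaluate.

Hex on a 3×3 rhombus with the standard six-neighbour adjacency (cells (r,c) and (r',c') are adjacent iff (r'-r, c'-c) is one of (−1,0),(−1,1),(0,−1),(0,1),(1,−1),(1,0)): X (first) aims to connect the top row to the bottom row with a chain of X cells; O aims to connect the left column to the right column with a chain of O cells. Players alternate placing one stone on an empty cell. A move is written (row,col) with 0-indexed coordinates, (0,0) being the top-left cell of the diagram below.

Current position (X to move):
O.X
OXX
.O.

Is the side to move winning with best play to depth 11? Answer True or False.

ply 1, X at O.X/OXX/.O. | (0,1)=+1→OXX/OXX/.O.*; (2,0)=+1→O.X/OXX/XO.; (2,2)=+1→O.X/OXX/.OX
ply 2, O at OXX/OXX/.O. | (2,0)=-1→OXX/OXX/OO.*; (2,2)=-1→OXX/OXX/.OO
ply 3, X at OXX/OXX/OO. | (2,2)=+1→OXX/OXX/OOX*
ply 4: OXX/OXX/OOX is terminal -1 (O); from O.X/OXX/.O. depth 11

X winning at [O.X/OXX/.O.]: True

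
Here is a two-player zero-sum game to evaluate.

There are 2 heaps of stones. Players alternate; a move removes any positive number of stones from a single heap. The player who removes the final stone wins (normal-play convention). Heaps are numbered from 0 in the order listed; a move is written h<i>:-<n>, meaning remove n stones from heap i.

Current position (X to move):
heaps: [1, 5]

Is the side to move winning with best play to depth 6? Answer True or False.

X winning at [(1,5)]: True

p1 X@[(1,5)]: h0:-1[(0,5)]-1 h1:-1[(1,4)]-1 h1:-2[(1,3)]-1 h1:-3[(1,2)]-1 h1:-4[(1,1)]+1* h1:-5[(1,0)]-1
p2 O@[(1,1)]: h0:-1[(0,1)]-1* h1:-1[(1,0)]-1
p3 X@[(0,1)]: h1:-1[(0,0)]+1*
p4 O@[(0,0)] terminal -1; root [(1,5)] d6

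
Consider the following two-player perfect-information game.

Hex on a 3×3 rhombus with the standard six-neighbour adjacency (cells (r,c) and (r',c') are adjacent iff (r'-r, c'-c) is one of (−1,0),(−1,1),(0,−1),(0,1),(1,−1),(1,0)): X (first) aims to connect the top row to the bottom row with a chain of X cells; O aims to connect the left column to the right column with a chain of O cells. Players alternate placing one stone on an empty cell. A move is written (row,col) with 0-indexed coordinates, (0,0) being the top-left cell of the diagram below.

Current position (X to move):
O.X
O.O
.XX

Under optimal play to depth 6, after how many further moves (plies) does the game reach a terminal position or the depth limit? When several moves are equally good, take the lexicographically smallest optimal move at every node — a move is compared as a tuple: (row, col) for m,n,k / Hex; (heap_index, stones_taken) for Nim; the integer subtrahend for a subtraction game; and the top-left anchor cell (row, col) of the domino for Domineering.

p1 X@[O.X/O.O/.XX]: (0,1)[OXX/O.O/.XX]-1 (1,1)[O.X/OXO/.XX]+1* (2,0)[O.X/O.O/XXX]-1
p2 O@[O.X/OXO/.XX] terminal -1; root [O.X/O.O/.XX] d6

PV length from [O.X/O.O/.XX]: 1 ply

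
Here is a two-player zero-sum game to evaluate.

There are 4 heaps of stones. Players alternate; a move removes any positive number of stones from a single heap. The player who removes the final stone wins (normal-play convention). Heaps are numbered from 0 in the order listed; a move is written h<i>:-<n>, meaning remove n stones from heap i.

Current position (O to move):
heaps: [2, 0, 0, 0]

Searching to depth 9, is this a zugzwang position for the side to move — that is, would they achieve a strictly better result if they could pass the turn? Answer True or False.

ply 1, O at (2,0,0,0) | h0:-1=-1→(1,0,0,0); h0:-2=+1→(0,0,0,0)*
ply 2: (0,0,0,0) is terminal -1 (X); from (2,0,0,0) depth 9
if O skipped the turn, X would face:
~ ply 1, X at (2,0,0,0) | h0:-1=-1→(1,0,0,0); h0:-2=+1→(0,0,0,0)*
~ ply 2: (0,0,0,0) is terminal -1 (O); from (2,0,0,0) depth 9
compare (O): move=+1 vs pass=-1

zugzwang((2,0,0,0), O) = False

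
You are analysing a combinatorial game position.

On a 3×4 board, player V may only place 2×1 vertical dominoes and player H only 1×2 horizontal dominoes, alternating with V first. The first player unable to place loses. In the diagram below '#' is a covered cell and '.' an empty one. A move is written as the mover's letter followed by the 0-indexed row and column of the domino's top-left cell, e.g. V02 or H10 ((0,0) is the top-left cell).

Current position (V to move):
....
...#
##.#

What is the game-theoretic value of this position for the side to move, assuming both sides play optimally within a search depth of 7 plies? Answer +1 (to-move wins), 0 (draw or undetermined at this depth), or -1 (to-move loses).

value(..../...#/##.#, V) = +1

ply 1, V at ..../...#/##.# | V00=-1→#.../#..#/##.#; V01=+1→.#../.#.#/##.#*; V02=-1→..#./..##/##.#; V12=-1→..../..##/####
ply 2, H at .#../.#.#/##.# | H02=-1→.###/.#.#/##.#*
ply 3, V at .###/.#.#/##.# | V00=+1→####/##.#/##.#*; V12=+1→.###/.###/####
ply 4: ####/##.#/##.# is terminal -1 (H); from ..../...#/##.# depth 7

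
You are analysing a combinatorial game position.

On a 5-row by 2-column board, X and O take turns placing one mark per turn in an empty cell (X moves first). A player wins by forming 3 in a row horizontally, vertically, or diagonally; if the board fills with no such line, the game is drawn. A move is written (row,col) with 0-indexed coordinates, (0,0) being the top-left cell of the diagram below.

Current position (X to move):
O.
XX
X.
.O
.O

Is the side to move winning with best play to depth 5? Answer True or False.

p1 X@[O./XX/X./.O/.O]: (0,1)[OX/XX/X./.O/.O]-1 (2,1)[O./XX/XX/.O/.O]+1* (3,0)[O./XX/X./XO/.O]+1 (4,0)[O./XX/X./.O/XO]-1
p2 O@[O./XX/XX/.O/.O]: (0,1)[OO/XX/XX/.O/.O]-1* (3,0)[O./XX/XX/OO/.O]-1 (4,0)[O./XX/XX/.O/OO]-1
p3 X@[OO/XX/XX/.O/.O]: (3,0)[OO/XX/XX/XO/.O]+1* (4,0)[OO/XX/XX/.O/XO]+0
p4 O@[OO/XX/XX/XO/.O] terminal -1; root [O./XX/X./.O/.O] d5

X winning at [O./XX/X./.O/.O]: True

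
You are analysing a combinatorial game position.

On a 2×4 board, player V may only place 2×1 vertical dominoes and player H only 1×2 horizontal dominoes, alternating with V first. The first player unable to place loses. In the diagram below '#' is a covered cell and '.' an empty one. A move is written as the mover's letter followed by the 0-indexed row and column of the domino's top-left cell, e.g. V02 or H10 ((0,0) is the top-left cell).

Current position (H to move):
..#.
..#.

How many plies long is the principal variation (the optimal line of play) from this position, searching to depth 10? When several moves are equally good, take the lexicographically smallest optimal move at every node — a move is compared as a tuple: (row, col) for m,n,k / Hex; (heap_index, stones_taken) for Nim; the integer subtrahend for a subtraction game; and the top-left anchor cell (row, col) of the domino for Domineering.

ply 1, H at ..#./..#. | H00=+1→###./..#.*; H10=+1→..#./###.
ply 2, V at ###./..#. | V03=-1→####/..##*
ply 3, H at ####/..## | H10=+1→####/####*
ply 4: ####/#### is terminal -1 (V); from ..#./..#. depth 10

PV length from [..#./..#.]: 3 plies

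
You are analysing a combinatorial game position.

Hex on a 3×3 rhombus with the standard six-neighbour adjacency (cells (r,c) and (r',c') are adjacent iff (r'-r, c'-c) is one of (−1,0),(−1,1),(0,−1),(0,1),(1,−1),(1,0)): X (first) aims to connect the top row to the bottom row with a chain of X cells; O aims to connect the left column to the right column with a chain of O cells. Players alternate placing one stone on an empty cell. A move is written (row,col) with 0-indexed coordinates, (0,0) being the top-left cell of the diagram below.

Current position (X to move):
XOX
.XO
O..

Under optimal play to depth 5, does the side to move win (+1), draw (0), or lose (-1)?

[XOX/.XO/O..] X move#1: (1,0):-1/XOX/XXO/O.., (2,1):+1/XOX/.XO/OX.*, (2,2):-1/XOX/.XO/O.X
[XOX/.XO/OX.] end (terminal -1, O#2); searched XOX/.XO/O.. to 5

value(XOX/.XO/O.., X) = +1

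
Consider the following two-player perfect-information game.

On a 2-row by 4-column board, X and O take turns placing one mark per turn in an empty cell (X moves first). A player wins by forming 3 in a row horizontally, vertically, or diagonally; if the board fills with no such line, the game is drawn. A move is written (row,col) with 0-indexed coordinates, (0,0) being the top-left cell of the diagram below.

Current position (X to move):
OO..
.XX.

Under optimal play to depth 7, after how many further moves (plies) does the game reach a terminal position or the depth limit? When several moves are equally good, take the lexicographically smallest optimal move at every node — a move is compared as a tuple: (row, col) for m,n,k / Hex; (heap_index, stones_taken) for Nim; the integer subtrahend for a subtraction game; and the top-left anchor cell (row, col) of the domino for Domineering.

[OO../.XX.] X move#1: (0,2):+1/OOX./.XX.*, (0,3):-1/OO.X/.XX., (1,0):+1/OO../XXX., (1,3):+1/OO../.XXX
[OOX./.XX.] O move#2: (0,3):-1/OOXO/.XX.*, (1,0):-1/OOX./OXX., (1,3):-1/OOX./.XXO
[OOXO/.XX.] X move#3: (1,0):+1/OOXO/XXX.*, (1,3):+1/OOXO/.XXX
[OOXO/XXX.] end (terminal -1, O#4); searched OO../.XX. to 7

PV length from [OO../.XX.]: 3 plies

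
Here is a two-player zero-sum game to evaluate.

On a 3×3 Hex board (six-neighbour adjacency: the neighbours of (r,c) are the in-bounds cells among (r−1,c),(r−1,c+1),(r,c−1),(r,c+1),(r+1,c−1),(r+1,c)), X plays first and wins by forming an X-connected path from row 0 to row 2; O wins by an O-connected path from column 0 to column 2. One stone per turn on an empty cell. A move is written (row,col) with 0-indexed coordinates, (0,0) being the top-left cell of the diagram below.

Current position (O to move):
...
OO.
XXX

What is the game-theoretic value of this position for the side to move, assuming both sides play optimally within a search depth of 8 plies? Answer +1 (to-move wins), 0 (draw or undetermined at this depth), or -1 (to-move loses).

value(.../OO./XXX, O) = +1

ply 1, O at .../OO./XXX | (0,0)=+1→O../OO./XXX*; (0,1)=+1→.O./OO./XXX; (0,2)=+1→..O/OO./XXX; (1,2)=+1→.../OOO/XXX
ply 2, X at O../OO./XXX | (0,1)=-1→OX./OO./XXX*; (0,2)=-1→O.X/OO./XXX; (1,2)=-1→O../OOX/XXX
ply 3, O at OX./OO./XXX | (0,2)=+1→OXO/OO./XXX*; (1,2)=+1→OX./OOO/XXX
ply 4: OXO/OO./XXX is terminal -1 (X); from .../OO./XXX depth 8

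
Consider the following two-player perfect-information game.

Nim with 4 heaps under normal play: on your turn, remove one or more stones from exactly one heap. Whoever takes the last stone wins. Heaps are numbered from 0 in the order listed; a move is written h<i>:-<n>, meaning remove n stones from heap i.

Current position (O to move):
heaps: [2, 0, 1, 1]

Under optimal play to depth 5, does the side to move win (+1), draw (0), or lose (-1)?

p1 O@[(2,0,1,1)]: h0:-1[(1,0,1,1)]-1 h0:-2[(0,0,1,1)]+1* h2:-1[(2,0,0,1)]-1 h3:-1[(2,0,1,0)]-1
p2 X@[(0,0,1,1)]: h2:-1[(0,0,0,1)]-1* h3:-1[(0,0,1,0)]-1
p3 O@[(0,0,0,1)]: h3:-1[(0,0,0,0)]+1*
p4 X@[(0,0,0,0)] terminal -1; root [(2,0,1,1)] d5

value((2,0,1,1), O) = +1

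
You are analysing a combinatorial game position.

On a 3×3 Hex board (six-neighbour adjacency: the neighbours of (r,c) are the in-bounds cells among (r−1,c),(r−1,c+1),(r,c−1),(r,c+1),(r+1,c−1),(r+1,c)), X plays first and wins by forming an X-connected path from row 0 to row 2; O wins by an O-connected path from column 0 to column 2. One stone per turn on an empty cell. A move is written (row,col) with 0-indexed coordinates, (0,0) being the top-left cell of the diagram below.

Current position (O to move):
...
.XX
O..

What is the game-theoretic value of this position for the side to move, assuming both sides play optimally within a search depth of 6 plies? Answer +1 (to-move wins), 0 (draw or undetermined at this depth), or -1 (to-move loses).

ply 1, O at .../.XX/O.. | (0,0)=-1→O../.XX/O..*; (0,1)=-1→.O./.XX/O..; (0,2)=-1→..O/.XX/O..; (1,0)=-1→.../OXX/O..; (2,1)=-1→.../.XX/OO.; (2,2)=-1→.../.XX/O.O
ply 2, X at O../.XX/O.. | (0,1)=+1→OX./.XX/O..*; (0,2)=+1→O.X/.XX/O..; (1,0)=+1→O../XXX/O..; (2,1)=+1→O../.XX/OX.; (2,2)=+1→O../.XX/O.X
ply 3, O at OX./.XX/O.. | (0,2)=-1→OXO/.XX/O..*; (1,0)=-1→OX./OXX/O..; (2,1)=-1→OX./.XX/OO.; (2,2)=-1→OX./.XX/O.O
ply 4, X at OXO/.XX/O.. | (1,0)=+1→OXO/XXX/O..*; (2,1)=+1→OXO/.XX/OX.; (2,2)=+1→OXO/.XX/O.X
ply 5, O at OXO/XXX/O.. | (2,1)=-1→OXO/XXX/OO.*; (2,2)=-1→OXO/XXX/O.O
ply 6, X at OXO/XXX/OO. | (2,2)=+1→OXO/XXX/OOX*
ply 7: OXO/XXX/OOX is terminal -1 (O); from .../.XX/O.. depth 6

value(.../.XX/O.., O) = -1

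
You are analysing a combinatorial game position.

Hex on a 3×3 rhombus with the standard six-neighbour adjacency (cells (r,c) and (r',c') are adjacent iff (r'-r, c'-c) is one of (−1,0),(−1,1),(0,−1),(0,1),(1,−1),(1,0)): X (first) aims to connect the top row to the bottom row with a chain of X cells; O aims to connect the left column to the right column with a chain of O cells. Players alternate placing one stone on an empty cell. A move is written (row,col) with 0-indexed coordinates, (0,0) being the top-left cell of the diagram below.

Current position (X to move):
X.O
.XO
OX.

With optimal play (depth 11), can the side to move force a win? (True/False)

[X.O/.XO/OX.] X move#1: (0,1):+1/XXO/.XO/OX.*, (1,0):+1/X.O/XXO/OX., (2,2):+1/X.O/.XO/OXX
[XXO/.XO/OX.] end (terminal -1, O#2); searched X.O/.XO/OX. to 11

X winning at [X.O/.XO/OX.]: True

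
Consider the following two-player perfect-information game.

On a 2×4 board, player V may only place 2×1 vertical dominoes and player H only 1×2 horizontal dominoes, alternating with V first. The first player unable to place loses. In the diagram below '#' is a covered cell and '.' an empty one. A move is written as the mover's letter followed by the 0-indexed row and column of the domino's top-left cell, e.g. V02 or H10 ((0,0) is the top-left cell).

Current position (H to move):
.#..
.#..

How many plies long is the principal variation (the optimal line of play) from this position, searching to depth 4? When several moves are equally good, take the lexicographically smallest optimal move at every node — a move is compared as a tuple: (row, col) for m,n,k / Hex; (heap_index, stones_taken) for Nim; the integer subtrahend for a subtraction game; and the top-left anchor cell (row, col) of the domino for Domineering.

PV length from [.#../.#..]: 3 plies

ply 1, H at .#../.#.. | H02=+1→.###/.#..*; H12=+1→.#../.###
ply 2, V at .###/.#.. | V00=-1→####/##..*
ply 3, H at ####/##.. | H12=+1→####/####*
ply 4: ####/#### is terminal -1 (V); from .#../.#.. depth 4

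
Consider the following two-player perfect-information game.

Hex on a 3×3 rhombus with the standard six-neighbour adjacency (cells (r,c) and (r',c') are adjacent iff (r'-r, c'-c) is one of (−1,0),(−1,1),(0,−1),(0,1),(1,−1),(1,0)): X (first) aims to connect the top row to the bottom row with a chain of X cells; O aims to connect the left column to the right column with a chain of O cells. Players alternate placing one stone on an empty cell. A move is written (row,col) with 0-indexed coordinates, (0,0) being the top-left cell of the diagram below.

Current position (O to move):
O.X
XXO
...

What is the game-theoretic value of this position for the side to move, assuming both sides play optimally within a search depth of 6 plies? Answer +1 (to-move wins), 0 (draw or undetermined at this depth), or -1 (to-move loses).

value(O.X/XXO/..., O) = -1

[O.X/XXO/...] O move#1: (0,1):-1/OOX/XXO/...*, (2,0):-1/O.X/XXO/O.., (2,1):-1/O.X/XXO/.O., (2,2):-1/O.X/XXO/..O
[OOX/XXO/...] X move#2: (2,0):+1/OOX/XXO/X..*, (2,1):+1/OOX/XXO/.X., (2,2):+1/OOX/XXO/..X
[OOX/XXO/X..] end (terminal -1, O#3); searched O.X/XXO/... to 6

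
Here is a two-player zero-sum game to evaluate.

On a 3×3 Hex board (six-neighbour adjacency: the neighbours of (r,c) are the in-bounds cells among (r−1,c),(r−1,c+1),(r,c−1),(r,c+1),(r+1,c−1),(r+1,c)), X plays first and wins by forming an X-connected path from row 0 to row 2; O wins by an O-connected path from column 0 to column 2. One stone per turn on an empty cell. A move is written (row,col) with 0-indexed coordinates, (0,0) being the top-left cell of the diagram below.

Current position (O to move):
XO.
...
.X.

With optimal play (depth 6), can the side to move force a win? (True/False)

O winning at [XO./.../.X.]: True

[XO./.../.X.] O move#1: (0,2):-1/XOO/.../.X., (1,0):-1/XO./O../.X., (1,1):+1/XO./.O./.X.*, (1,2):-1/XO./..O/.X., (2,0):-1/XO./.../OX., (2,2):-1/XO./.../.XO
[XO./.O./.X.] X move#2: (0,2):-1/XOX/.O./.X.*, (1,0):-1/XO./XO./.X., (1,2):-1/XO./.OX/.X., (2,0):-1/XO./.O./XX., (2,2):-1/XO./.O./.XX
[XOX/.O./.X.] O move#3: (1,0):-1/XOX/OO./.X., (1,2):+1/XOX/.OO/.X.*, (2,0):-1/XOX/.O./OX., (2,2):-1/XOX/.O./.XO
[XOX/.OO/.X.] X move#4: (1,0):-1/XOX/XOO/.X.*, (2,0):-1/XOX/.OO/XX., (2,2):-1/XOX/.OO/.XX
[XOX/XOO/.X.] O move#5: (2,0):+1/XOX/XOO/OX.*, (2,2):-1/XOX/XOO/.XO
[XOX/XOO/OX.] end (terminal -1, X#6); searched XO./.../.X. to 6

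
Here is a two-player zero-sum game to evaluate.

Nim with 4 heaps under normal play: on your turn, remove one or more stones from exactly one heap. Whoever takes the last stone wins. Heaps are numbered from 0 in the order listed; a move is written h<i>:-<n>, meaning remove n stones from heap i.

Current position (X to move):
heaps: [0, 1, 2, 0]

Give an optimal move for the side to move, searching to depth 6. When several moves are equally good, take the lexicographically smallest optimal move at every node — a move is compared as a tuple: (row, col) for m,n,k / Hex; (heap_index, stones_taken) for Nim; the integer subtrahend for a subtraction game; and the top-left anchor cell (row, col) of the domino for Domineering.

p1 X@[(0,1,2,0)]: h1:-1[(0,0,2,0)]-1 h2:-1[(0,1,1,0)]+1* h2:-2[(0,1,0,0)]-1
p2 O@[(0,1,1,0)]: h1:-1[(0,0,1,0)]-1* h2:-1[(0,1,0,0)]-1
p3 X@[(0,0,1,0)]: h2:-1[(0,0,0,0)]+1*
p4 O@[(0,0,0,0)] terminal -1; root [(0,1,2,0)] d6

X's best at [(0,1,2,0)]: h2:-1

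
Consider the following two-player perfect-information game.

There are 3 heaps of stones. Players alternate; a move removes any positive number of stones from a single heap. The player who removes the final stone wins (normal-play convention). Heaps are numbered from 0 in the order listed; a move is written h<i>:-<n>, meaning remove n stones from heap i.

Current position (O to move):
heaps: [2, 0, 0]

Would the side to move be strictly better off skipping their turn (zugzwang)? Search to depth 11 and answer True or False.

ply 1, O at (2,0,0) | h0:-1=-1→(1,0,0); h0:-2=+1→(0,0,0)*
ply 2: (0,0,0) is terminal -1 (X); from (2,0,0) depth 11
suppose O passes — search the same position with X to move:
pass> ply 1, X at (2,0,0) | h0:-1=-1→(1,0,0); h0:-2=+1→(0,0,0)*
pass> ply 2: (0,0,0) is terminal -1 (O); from (2,0,0) depth 11
for O: play +1, pass -1

zugzwang((2,0,0), O) = False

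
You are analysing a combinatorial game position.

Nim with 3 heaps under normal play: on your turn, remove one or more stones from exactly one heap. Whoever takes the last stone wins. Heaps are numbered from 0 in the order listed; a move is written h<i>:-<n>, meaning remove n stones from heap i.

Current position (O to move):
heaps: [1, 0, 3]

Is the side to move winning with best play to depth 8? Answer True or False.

O winning at [(1,0,3)]: True

ply 1, O at (1,0,3) | h0:-1=-1→(0,0,3); h2:-1=-1→(1,0,2); h2:-2=+1→(1,0,1)*; h2:-3=-1→(1,0,0)
ply 2, X at (1,0,1) | h0:-1=-1→(0,0,1)*; h2:-1=-1→(1,0,0)
ply 3, O at (0,0,1) | h2:-1=+1→(0,0,0)*
ply 4: (0,0,0) is terminal -1 (X); from (1,0,3) depth 8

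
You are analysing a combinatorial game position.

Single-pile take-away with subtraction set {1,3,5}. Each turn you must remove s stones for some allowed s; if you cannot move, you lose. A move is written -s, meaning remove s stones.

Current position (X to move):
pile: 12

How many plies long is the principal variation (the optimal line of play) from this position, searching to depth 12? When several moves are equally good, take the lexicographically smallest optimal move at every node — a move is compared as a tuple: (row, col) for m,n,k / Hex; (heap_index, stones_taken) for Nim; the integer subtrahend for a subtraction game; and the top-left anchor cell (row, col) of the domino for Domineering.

PV length from [12]: 12 plies

ply 1, X at 12 | -1=-1→11*; -3=-1→9; -5=-1→7
ply 2, O at 11 | -1=+1→10*; -3=+1→8; -5=+1→6
ply 3, X at 10 | -1=-1→9*; -3=-1→7; -5=-1→5
ply 4, O at 9 | -1=+1→8*; -3=+1→6; -5=+1→4
ply 5, X at 8 | -1=-1→7*; -3=-1→5; -5=-1→3
ply 6, O at 7 | -1=+1→6*; -3=+1→4; -5=+1→2
ply 7, X at 6 | -1=-1→5*; -3=-1→3; -5=-1→1
ply 8, O at 5 | -1=+1→4*; -3=+1→2; -5=+1→0
ply 9, X at 4 | -1=-1→3*; -3=-1→1
ply 10, O at 3 | -1=+1→2*; -3=+1→0
ply 11, X at 2 | -1=-1→1*
ply 12, O at 1 | -1=+1→0*
ply 13: 0 is terminal -1 (X); from 12 depth 12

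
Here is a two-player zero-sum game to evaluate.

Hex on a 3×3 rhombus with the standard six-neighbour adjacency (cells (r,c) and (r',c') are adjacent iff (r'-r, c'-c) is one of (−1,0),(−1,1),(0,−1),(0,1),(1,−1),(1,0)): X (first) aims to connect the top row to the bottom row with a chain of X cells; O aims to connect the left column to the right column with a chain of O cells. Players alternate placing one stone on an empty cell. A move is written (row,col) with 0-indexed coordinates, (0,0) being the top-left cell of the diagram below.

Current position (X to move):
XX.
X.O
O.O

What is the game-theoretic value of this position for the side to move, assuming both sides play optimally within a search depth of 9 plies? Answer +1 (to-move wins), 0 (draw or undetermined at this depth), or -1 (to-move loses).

p1 X@[XX./X.O/O.O]: (0,2)[XXX/X.O/O.O]-1* (1,1)[XX./XXO/O.O]-1 (2,1)[XX./X.O/OXO]-1
p2 O@[XXX/X.O/O.O]: (1,1)[XXX/XOO/O.O]+1* (2,1)[XXX/X.O/OOO]+1
p3 X@[XXX/XOO/O.O] terminal -1; root [XX./X.O/O.O] d9

value(XX./X.O/O.O, X) = -1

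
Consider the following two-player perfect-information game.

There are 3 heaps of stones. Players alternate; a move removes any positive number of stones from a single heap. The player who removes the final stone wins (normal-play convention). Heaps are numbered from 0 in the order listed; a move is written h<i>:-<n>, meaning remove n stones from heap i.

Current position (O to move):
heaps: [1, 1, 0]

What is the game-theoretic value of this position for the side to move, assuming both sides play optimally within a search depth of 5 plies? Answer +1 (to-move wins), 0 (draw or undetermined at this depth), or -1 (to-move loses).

p1 O@[(1,1,0)]: h0:-1[(0,1,0)]-1* h1:-1[(1,0,0)]-1
p2 X@[(0,1,0)]: h1:-1[(0,0,0)]+1*
p3 O@[(0,0,0)] terminal -1; root [(1,1,0)] d5

value((1,1,0), O) = -1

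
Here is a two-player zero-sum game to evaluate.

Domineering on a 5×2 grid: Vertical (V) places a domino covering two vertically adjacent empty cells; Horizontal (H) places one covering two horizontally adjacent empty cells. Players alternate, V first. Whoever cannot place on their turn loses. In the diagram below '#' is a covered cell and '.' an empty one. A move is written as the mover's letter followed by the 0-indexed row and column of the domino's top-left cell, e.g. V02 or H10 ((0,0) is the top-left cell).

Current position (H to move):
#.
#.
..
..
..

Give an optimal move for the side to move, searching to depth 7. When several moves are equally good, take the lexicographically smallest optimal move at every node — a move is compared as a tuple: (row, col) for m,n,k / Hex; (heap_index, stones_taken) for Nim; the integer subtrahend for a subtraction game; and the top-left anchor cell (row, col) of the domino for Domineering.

p1 H@[#./#./../../..]: H20[#./#./##/../..]-1 H30[#./#./../##/..]+1* H40[#./#./../../##]-1
p2 V@[#./#./../##/..]: V01[##/##/../##/..]-1* V11[#./##/.#/##/..]-1
p3 H@[##/##/../##/..]: H20[##/##/##/##/..]+1* H40[##/##/../##/##]+1
p4 V@[##/##/##/##/..] terminal -1; root [#./#./../../..] d7

H's best at [#./#./../../..]: H30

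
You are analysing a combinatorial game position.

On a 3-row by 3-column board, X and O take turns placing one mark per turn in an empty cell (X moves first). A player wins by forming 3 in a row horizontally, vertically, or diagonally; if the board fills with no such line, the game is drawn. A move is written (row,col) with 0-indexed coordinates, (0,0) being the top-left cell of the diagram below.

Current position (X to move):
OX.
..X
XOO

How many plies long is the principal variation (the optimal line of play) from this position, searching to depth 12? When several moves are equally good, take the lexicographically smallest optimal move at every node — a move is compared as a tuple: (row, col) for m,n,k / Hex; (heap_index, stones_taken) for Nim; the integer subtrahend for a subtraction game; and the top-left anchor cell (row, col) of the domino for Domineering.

p1 X@[OX./..X/XOO]: (0,2)[OXX/..X/XOO]-1 (1,0)[OX./X.X/XOO]-1 (1,1)[OX./.XX/XOO]+1*
p2 O@[OX./.XX/XOO]: (0,2)[OXO/.XX/XOO]-1* (1,0)[OX./OXX/XOO]-1
p3 X@[OXO/.XX/XOO]: (1,0)[OXO/XXX/XOO]+1*
p4 O@[OXO/XXX/XOO] terminal -1; root [OX./..X/XOO] d12

PV length from [OX./..X/XOO]: 3 plies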